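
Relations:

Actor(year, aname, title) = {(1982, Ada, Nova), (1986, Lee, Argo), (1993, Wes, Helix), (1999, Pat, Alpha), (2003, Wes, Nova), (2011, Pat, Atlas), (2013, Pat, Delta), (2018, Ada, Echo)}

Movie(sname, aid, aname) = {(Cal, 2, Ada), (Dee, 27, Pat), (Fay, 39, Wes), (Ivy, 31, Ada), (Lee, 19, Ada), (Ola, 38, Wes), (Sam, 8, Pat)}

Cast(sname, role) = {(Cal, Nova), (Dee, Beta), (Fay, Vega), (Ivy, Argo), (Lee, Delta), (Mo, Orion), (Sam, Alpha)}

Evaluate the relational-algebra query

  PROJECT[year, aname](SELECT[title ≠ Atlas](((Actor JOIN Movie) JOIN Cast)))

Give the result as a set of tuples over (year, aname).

Joining Actor and Movie on aname yields {(1982, Ada, Nova, Cal, 2), (1982, Ada, Nova, Ivy, 31), (1982, Ada, Nova, Lee, 19), (1993, Wes, Helix, Fay, 39), (1993, Wes, Helix, Ola, 38), (1999, Pat, Alpha, Dee, 27), (1999, Pat, Alpha, Sam, 8), (2003, Wes, Nova, Fay, 39), (2003, Wes, Nova, Ola, 38), (2011, Pat, Atlas, Dee, 27), (2011, Pat, Atlas, Sam, 8), (2013, Pat, Delta, Dee, 27), (2013, Pat, Delta, Sam, 8), (2018, Ada, Echo, Cal, 2), (2018, Ada, Echo, Ivy, 31), (2018, Ada, Echo, Lee, 19)}.
Joining (Actor JOIN Movie) and Cast on sname yields {(1982, Ada, Nova, Cal, 2, Nova), (1982, Ada, Nova, Ivy, 31, Argo), (1982, Ada, Nova, Lee, 19, Delta), (1993, Wes, Helix, Fay, 39, Vega), (1999, Pat, Alpha, Dee, 27, Beta), (1999, Pat, Alpha, Sam, 8, Alpha), (2003, Wes, Nova, Fay, 39, Vega), (2011, Pat, Atlas, Dee, 27, Beta), (2011, Pat, Atlas, Sam, 8, Alpha), (2013, Pat, Delta, Dee, 27, Beta), (2013, Pat, Delta, Sam, 8, Alpha), (2018, Ada, Echo, Cal, 2, Nova), (2018, Ada, Echo, Ivy, 31, Argo), (2018, Ada, Echo, Lee, 19, Delta)}.
σ[title ≠ Atlas]: keep tuples satisfying title ≠ Atlas → {(1982, Ada, Nova, Cal, 2, Nova), (1982, Ada, Nova, Ivy, 31, Argo), (1982, Ada, Nova, Lee, 19, Delta), (1993, Wes, Helix, Fay, 39, Vega), (1999, Pat, Alpha, Dee, 27, Beta), (1999, Pat, Alpha, Sam, 8, Alpha), (2003, Wes, Nova, Fay, 39, Vega), (2013, Pat, Delta, Dee, 27, Beta), (2013, Pat, Delta, Sam, 8, Alpha), (2018, Ada, Echo, Cal, 2, Nova), (2018, Ada, Echo, Ivy, 31, Argo), (2018, Ada, Echo, Lee, 19, Delta)}
Projecting to year, aname (6 duplicate(s) eliminated): {(1982, Ada), (1993, Wes), (1999, Pat), (2003, Wes), (2013, Pat), (2018, Ada)}

{(1982, Ada), (1993, Wes), (1999, Pat), (2003, Wes), (2013, Pat), (2018, Ada)}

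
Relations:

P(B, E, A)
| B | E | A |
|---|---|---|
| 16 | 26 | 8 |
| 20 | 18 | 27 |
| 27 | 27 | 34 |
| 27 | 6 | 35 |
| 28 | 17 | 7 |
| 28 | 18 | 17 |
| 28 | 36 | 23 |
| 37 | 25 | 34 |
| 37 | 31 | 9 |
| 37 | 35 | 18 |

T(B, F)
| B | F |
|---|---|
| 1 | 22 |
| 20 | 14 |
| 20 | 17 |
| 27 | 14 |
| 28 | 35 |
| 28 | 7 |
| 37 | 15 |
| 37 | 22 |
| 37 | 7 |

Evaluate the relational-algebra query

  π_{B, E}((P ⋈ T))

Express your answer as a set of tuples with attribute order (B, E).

{(20, 18), (27, 27), (27, 6), (28, 17), (28, 18), (28, 36), (37, 25), (37, 31), (37, 35)}

P ⋈ T (natural join on B): {(20, 18, 27, 14), (20, 18, 27, 17), (27, 27, 34, 14), (27, 6, 35, 14), (28, 17, 7, 35), (28, 17, 7, 7), (28, 18, 17, 35), (28, 18, 17, 7), (28, 36, 23, 35), (28, 36, 23, 7), (37, 25, 34, 15), (37, 25, 34, 22), (37, 25, 34, 7), (37, 31, 9, 15), (37, 31, 9, 22), (37, 31, 9, 7), (37, 35, 18, 15), (37, 35, 18, 22), (37, 35, 18, 7)}
π[B, E]: project onto (B, E) (10 duplicate(s) eliminated) → {(20, 18), (27, 27), (27, 6), (28, 17), (28, 18), (28, 36), (37, 25), (37, 31), (37, 35)}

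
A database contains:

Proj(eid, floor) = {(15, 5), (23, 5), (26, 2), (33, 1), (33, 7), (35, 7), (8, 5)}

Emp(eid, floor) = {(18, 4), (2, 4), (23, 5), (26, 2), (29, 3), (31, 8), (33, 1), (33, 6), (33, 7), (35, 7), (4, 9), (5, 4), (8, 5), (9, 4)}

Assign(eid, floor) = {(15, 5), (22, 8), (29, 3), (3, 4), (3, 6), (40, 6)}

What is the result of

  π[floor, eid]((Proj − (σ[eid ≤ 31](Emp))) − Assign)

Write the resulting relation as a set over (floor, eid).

{(1, 33), (7, 33), (7, 35)}

Apply σ_{eid ≤ 31}; surviving tuples: {(18, 4), (2, 4), (23, 5), (26, 2), (29, 3), (31, 8), (4, 9), (5, 4), (8, 5), (9, 4)}
Taking the difference: {(15, 5), (33, 1), (33, 7), (35, 7)}
Taking the difference: {(33, 1), (33, 7), (35, 7)}
π[floor, eid]: project onto (floor, eid) → {(1, 33), (7, 33), (7, 35)}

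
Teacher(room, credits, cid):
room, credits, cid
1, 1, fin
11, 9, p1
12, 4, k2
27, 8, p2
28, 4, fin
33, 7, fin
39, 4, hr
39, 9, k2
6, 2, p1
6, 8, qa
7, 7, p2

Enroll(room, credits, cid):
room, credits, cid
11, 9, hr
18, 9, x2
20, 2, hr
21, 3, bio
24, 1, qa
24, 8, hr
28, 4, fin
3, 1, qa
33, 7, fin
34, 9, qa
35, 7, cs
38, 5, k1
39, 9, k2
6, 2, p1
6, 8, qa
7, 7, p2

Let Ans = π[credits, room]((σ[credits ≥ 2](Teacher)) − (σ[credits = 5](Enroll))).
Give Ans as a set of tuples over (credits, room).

Filtering on credits ≥ 2 leaves {(11, 9, p1), (12, 4, k2), (27, 8, p2), (28, 4, fin), (33, 7, fin), (39, 4, hr), (39, 9, k2), (6, 2, p1), (6, 8, qa), (7, 7, p2)}.
Filtering on credits = 5 leaves {(38, 5, k1)}.
Difference: {(11, 9, p1), (12, 4, k2), (27, 8, p2), (28, 4, fin), (33, 7, fin), (39, 4, hr), (39, 9, k2), (6, 2, p1), (6, 8, qa), (7, 7, p2)} with {(38, 5, k1)} → {(11, 9, p1), (12, 4, k2), (27, 8, p2), (28, 4, fin), (33, 7, fin), (39, 4, hr), (39, 9, k2), (6, 2, p1), (6, 8, qa), (7, 7, p2)}
Keep only column(s) credits, room: {(2, 6), (4, 12), (4, 28), (4, 39), (7, 33), (7, 7), (8, 27), (8, 6), (9, 11), (9, 39)}

{(2, 6), (4, 12), (4, 28), (4, 39), (7, 33), (7, 7), (8, 27), (8, 6), (9, 11), (9, 39)}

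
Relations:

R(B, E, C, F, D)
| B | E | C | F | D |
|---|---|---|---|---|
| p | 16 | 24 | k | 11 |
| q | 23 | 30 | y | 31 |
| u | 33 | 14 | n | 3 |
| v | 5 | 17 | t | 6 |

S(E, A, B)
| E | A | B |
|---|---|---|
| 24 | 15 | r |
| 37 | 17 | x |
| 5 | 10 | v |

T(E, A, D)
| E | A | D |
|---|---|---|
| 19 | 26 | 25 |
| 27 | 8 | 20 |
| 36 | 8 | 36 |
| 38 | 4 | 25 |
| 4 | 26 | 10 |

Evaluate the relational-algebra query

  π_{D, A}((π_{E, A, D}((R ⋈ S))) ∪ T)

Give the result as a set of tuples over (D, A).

{(10, 26), (20, 8), (25, 26), (25, 4), (36, 8), (6, 10)}

Joining R and S on B, E yields {(v, 5, 17, t, 6, 10)}.
π[E, A, D]: project onto (E, A, D) → {(5, 10, 6)}
Set union of the two operands is {(19, 26, 25), (27, 8, 20), (36, 8, 36), (38, 4, 25), (4, 26, 10), (5, 10, 6)}.
π[D, A]: project onto (D, A) → {(10, 26), (20, 8), (25, 26), (25, 4), (36, 8), (6, 10)}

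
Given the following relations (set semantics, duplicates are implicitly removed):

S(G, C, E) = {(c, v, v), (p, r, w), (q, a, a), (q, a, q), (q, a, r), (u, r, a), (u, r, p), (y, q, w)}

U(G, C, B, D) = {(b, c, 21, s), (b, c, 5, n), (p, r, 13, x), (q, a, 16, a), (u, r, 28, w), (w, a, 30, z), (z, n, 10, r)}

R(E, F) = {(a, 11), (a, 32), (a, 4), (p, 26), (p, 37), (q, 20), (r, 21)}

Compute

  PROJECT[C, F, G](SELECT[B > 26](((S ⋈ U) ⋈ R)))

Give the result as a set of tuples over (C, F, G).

{(r, 11, u), (r, 26, u), (r, 32, u), (r, 37, u), (r, 4, u)}

Joining S and U on G, C yields {(p, r, w, 13, x), (q, a, a, 16, a), (q, a, q, 16, a), (q, a, r, 16, a), (u, r, a, 28, w), (u, r, p, 28, w)}.
Joining (S ⋈ U) and R on E yields {(q, a, a, 16, a, 11), (q, a, a, 16, a, 32), (q, a, a, 16, a, 4), (q, a, q, 16, a, 20), (q, a, r, 16, a, 21), (u, r, a, 28, w, 11), (u, r, a, 28, w, 32), (u, r, a, 28, w, 4), (u, r, p, 28, w, 26), (u, r, p, 28, w, 37)}.
Filtering on B > 26 leaves {(u, r, a, 28, w, 11), (u, r, a, 28, w, 32), (u, r, a, 28, w, 4), (u, r, p, 28, w, 26), (u, r, p, 28, w, 37)}.
π[C, F, G]: project onto (C, F, G) → {(r, 11, u), (r, 26, u), (r, 32, u), (r, 37, u), (r, 4, u)}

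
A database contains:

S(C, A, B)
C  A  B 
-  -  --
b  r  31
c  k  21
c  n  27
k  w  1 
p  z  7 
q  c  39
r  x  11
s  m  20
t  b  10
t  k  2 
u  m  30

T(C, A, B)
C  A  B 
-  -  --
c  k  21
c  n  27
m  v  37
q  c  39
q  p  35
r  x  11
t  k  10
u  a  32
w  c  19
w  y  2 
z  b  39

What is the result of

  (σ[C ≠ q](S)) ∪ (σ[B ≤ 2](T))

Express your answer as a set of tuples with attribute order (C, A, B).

Apply σ_{C ≠ q}; surviving tuples: {(b, r, 31), (c, k, 21), (c, n, 27), (k, w, 1), (p, z, 7), (r, x, 11), (s, m, 20), (t, b, 10), (t, k, 2), (u, m, 30)}
Apply σ_{B ≤ 2}; surviving tuples: {(w, y, 2)}
Union: {(b, r, 31), (c, k, 21), (c, n, 27), (k, w, 1), (p, z, 7), (r, x, 11), (s, m, 20), (t, b, 10), (t, k, 2), (u, m, 30)} with {(w, y, 2)} → {(b, r, 31), (c, k, 21), (c, n, 27), (k, w, 1), (p, z, 7), (r, x, 11), (s, m, 20), (t, b, 10), (t, k, 2), (u, m, 30), (w, y, 2)}

{(b, r, 31), (c, k, 21), (c, n, 27), (k, w, 1), (p, z, 7), (r, x, 11), (s, m, 20), (t, b, 10), (t, k, 2), (u, m, 30), (w, y, 2)}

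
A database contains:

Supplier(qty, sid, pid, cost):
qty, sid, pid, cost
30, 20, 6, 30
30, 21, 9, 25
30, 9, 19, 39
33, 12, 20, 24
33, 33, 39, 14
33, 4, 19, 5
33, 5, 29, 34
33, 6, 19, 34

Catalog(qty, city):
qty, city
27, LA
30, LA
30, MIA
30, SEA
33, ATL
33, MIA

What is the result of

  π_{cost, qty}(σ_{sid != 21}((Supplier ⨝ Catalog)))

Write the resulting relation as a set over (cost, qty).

{(14, 33), (24, 33), (30, 30), (34, 33), (39, 30), (5, 33)}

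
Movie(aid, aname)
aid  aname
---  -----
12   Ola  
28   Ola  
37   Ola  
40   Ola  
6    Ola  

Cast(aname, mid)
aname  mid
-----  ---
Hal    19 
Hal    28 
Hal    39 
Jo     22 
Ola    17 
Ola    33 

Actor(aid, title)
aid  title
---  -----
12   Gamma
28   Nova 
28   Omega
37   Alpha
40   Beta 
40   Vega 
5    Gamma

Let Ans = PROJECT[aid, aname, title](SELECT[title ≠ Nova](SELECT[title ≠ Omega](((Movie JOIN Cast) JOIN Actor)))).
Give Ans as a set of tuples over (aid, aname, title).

Movie ⋈ Cast (natural join on aname): {(12, Ola, 17), (12, Ola, 33), (28, Ola, 17), (28, Ola, 33), (37, Ola, 17), (37, Ola, 33), (40, Ola, 17), (40, Ola, 33), (6, Ola, 17), (6, Ola, 33)}
(Movie JOIN Cast) ⋈ Actor (natural join on aid): {(12, Ola, 17, Gamma), (12, Ola, 33, Gamma), (28, Ola, 17, Nova), (28, Ola, 17, Omega), (28, Ola, 33, Nova), (28, Ola, 33, Omega), (37, Ola, 17, Alpha), (37, Ola, 33, Alpha), (40, Ola, 17, Beta), (40, Ola, 17, Vega), (40, Ola, 33, Beta), (40, Ola, 33, Vega)}
Selection title ≠ Omega: {(12, Ola, 17, Gamma), (12, Ola, 33, Gamma), (28, Ola, 17, Nova), (28, Ola, 33, Nova), (37, Ola, 17, Alpha), (37, Ola, 33, Alpha), (40, Ola, 17, Beta), (40, Ola, 17, Vega), (40, Ola, 33, Beta), (40, Ola, 33, Vega)}
Selection title ≠ Nova: {(12, Ola, 17, Gamma), (12, Ola, 33, Gamma), (37, Ola, 17, Alpha), (37, Ola, 33, Alpha), (40, Ola, 17, Beta), (40, Ola, 17, Vega), (40, Ola, 33, Beta), (40, Ola, 33, Vega)}
π[aid, aname, title]: project onto (aid, aname, title) (4 duplicate(s) eliminated) → {(12, Ola, Gamma), (37, Ola, Alpha), (40, Ola, Beta), (40, Ola, Vega)}

{(12, Ola, Gamma), (37, Ola, Alpha), (40, Ola, Beta), (40, Ola, Vega)}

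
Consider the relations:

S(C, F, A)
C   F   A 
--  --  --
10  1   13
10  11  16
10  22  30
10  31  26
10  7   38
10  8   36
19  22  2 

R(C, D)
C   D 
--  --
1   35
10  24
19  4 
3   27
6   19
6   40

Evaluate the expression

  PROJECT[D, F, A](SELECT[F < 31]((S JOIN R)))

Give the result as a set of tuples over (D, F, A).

Natural join on C: {(10, 1, 13, 24), (10, 11, 16, 24), (10, 22, 30, 24), (10, 31, 26, 24), (10, 7, 38, 24), (10, 8, 36, 24), (19, 22, 2, 4)}
σ[F < 31]: keep tuples satisfying F < 31 → {(10, 1, 13, 24), (10, 11, 16, 24), (10, 22, 30, 24), (10, 7, 38, 24), (10, 8, 36, 24), (19, 22, 2, 4)}
π[D, F, A]: project onto (D, F, A) → {(24, 1, 13), (24, 11, 16), (24, 22, 30), (24, 7, 38), (24, 8, 36), (4, 22, 2)}

{(24, 1, 13), (24, 11, 16), (24, 22, 30), (24, 7, 38), (24, 8, 36), (4, 22, 2)}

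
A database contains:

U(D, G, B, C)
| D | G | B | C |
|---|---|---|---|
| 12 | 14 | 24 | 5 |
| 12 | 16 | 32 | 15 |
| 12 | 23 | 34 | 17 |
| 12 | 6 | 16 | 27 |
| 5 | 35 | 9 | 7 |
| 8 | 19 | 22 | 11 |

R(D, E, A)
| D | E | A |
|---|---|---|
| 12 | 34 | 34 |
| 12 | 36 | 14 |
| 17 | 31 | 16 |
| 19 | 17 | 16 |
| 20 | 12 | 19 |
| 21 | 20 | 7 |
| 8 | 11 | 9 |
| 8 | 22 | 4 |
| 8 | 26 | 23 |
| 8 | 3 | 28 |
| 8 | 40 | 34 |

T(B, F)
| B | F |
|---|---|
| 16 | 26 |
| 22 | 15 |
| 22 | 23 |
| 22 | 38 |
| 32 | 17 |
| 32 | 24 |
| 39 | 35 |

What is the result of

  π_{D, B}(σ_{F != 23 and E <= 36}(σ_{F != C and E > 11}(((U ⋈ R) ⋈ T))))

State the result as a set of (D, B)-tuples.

Natural join on D: {(12, 14, 24, 5, 34, 34), (12, 14, 24, 5, 36, 14), (12, 16, 32, 15, 34, 34), (12, 16, 32, 15, 36, 14), (12, 23, 34, 17, 34, 34), (12, 23, 34, 17, 36, 14), (12, 6, 16, 27, 34, 34), (12, 6, 16, 27, 36, 14), (8, 19, 22, 11, 11, 9), (8, 19, 22, 11, 22, 4), (8, 19, 22, 11, 26, 23), (8, 19, 22, 11, 3, 28), (8, 19, 22, 11, 40, 34)}
Natural join on B: {(12, 16, 32, 15, 34, 34, 17), (12, 16, 32, 15, 34, 34, 24), (12, 16, 32, 15, 36, 14, 17), (12, 16, 32, 15, 36, 14, 24), (12, 6, 16, 27, 34, 34, 26), (12, 6, 16, 27, 36, 14, 26), (8, 19, 22, 11, 11, 9, 15), (8, 19, 22, 11, 11, 9, 23), (8, 19, 22, 11, 11, 9, 38), (8, 19, 22, 11, 22, 4, 15), (8, 19, 22, 11, 22, 4, 23), (8, 19, 22, 11, 22, 4, 38), (8, 19, 22, 11, 26, 23, 15), (8, 19, 22, 11, 26, 23, 23), (8, 19, 22, 11, 26, 23, 38), (8, 19, 22, 11, 3, 28, 15), (8, 19, 22, 11, 3, 28, 23), (8, 19, 22, 11, 3, 28, 38), (8, 19, 22, 11, 40, 34, 15), (8, 19, 22, 11, 40, 34, 23), (8, 19, 22, 11, 40, 34, 38)}
Selection F != C and E > 11: {(12, 16, 32, 15, 34, 34, 17), (12, 16, 32, 15, 34, 34, 24), (12, 16, 32, 15, 36, 14, 17), (12, 16, 32, 15, 36, 14, 24), (12, 6, 16, 27, 34, 34, 26), (12, 6, 16, 27, 36, 14, 26), (8, 19, 22, 11, 22, 4, 15), (8, 19, 22, 11, 22, 4, 23), (8, 19, 22, 11, 22, 4, 38), (8, 19, 22, 11, 26, 23, 15), (8, 19, 22, 11, 26, 23, 23), (8, 19, 22, 11, 26, 23, 38), (8, 19, 22, 11, 40, 34, 15), (8, 19, 22, 11, 40, 34, 23), (8, 19, 22, 11, 40, 34, 38)}
Selection F != 23 and E <= 36: {(12, 16, 32, 15, 34, 34, 17), (12, 16, 32, 15, 34, 34, 24), (12, 16, 32, 15, 36, 14, 17), (12, 16, 32, 15, 36, 14, 24), (12, 6, 16, 27, 34, 34, 26), (12, 6, 16, 27, 36, 14, 26), (8, 19, 22, 11, 22, 4, 15), (8, 19, 22, 11, 22, 4, 38), (8, 19, 22, 11, 26, 23, 15), (8, 19, 22, 11, 26, 23, 38)}
Projecting to D, B (7 duplicate(s) eliminated): {(12, 16), (12, 32), (8, 22)}

{(12, 16), (12, 32), (8, 22)}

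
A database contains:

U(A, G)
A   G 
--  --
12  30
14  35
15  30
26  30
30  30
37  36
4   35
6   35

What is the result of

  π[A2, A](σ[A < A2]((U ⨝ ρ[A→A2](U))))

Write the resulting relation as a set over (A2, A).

ρ[A→A2]: schema becomes (A2, G); tuples unchanged.
U ⋈ ρ[A→A2](U) (natural join on G): {(12, 30, 12), (12, 30, 15), (12, 30, 26), (12, 30, 30), (14, 35, 14), (14, 35, 4), (14, 35, 6), (15, 30, 12), (15, 30, 15), (15, 30, 26), (15, 30, 30), (26, 30, 12), (26, 30, 15), (26, 30, 26), (26, 30, 30), (30, 30, 12), (30, 30, 15), (30, 30, 26), (30, 30, 30), (37, 36, 37), (4, 35, 14), (4, 35, 4), (4, 35, 6), (6, 35, 14), (6, 35, 4), (6, 35, 6)}
σ[A < A2]: keep tuples satisfying A < A2 → {(12, 30, 15), (12, 30, 26), (12, 30, 30), (15, 30, 26), (15, 30, 30), (26, 30, 30), (4, 35, 14), (4, 35, 6), (6, 35, 14)}
Projecting to A2, A: {(14, 4), (14, 6), (15, 12), (26, 12), (26, 15), (30, 12), (30, 15), (30, 26), (6, 4)}

{(14, 4), (14, 6), (15, 12), (26, 12), (26, 15), (30, 12), (30, 15), (30, 26), (6, 4)}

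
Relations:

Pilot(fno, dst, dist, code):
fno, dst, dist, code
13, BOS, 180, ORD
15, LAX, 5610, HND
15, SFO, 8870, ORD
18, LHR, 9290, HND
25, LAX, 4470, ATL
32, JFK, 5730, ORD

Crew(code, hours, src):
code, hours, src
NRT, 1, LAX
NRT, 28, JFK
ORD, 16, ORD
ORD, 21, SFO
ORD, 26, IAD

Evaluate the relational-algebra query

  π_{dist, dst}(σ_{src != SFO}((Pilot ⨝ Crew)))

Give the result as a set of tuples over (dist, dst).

{(180, BOS), (5730, JFK), (8870, SFO)}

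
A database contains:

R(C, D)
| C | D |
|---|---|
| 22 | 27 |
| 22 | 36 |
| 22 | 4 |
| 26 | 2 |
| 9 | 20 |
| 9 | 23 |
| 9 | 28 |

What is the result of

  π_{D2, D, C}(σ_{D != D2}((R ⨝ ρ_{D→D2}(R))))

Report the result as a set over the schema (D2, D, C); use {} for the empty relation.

ρ[D→D2]: schema becomes (C, D2); tuples unchanged.
Joining R and ρ_{D→D2}(R) on C yields {(22, 27, 27), (22, 27, 36), (22, 27, 4), (22, 36, 27), (22, 36, 36), (22, 36, 4), (22, 4, 27), (22, 4, 36), (22, 4, 4), (26, 2, 2), (9, 20, 20), (9, 20, 23), (9, 20, 28), (9, 23, 20), (9, 23, 23), (9, 23, 28), (9, 28, 20), (9, 28, 23), (9, 28, 28)}.
Selection D != D2: {(22, 27, 36), (22, 27, 4), (22, 36, 27), (22, 36, 4), (22, 4, 27), (22, 4, 36), (9, 20, 23), (9, 20, 28), (9, 23, 20), (9, 23, 28), (9, 28, 20), (9, 28, 23)}
π[D2, D, C]: project onto (D2, D, C) → {(20, 23, 9), (20, 28, 9), (23, 20, 9), (23, 28, 9), (27, 36, 22), (27, 4, 22), (28, 20, 9), (28, 23, 9), (36, 27, 22), (36, 4, 22), (4, 27, 22), (4, 36, 22)}

{(20, 23, 9), (20, 28, 9), (23, 20, 9), (23, 28, 9), (27, 36, 22), (27, 4, 22), (28, 20, 9), (28, 23, 9), (36, 27, 22), (36, 4, 22), (4, 27, 22), (4, 36, 22)}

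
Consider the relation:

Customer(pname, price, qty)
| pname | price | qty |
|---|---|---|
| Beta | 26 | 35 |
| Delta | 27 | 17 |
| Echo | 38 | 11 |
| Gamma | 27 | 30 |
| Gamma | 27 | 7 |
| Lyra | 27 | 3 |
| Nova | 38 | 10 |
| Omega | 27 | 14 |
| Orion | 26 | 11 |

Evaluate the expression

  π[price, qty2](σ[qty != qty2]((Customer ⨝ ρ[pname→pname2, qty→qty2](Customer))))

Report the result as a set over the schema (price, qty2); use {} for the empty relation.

{(26, 11), (26, 35), (27, 14), (27, 17), (27, 3), (27, 30), (27, 7), (38, 10), (38, 11)}

ρ[pname→pname2, qty→qty2]: schema becomes (pname2, price, qty2); tuples unchanged.
Joining Customer and ρ[pname→pname2, qty→qty2](Customer) on price yields {(Beta, 26, 35, Beta, 35), (Beta, 26, 35, Orion, 11), (Delta, 27, 17, Delta, 17), (Delta, 27, 17, Gamma, 30), (Delta, 27, 17, Gamma, 7), (Delta, 27, 17, Lyra, 3), (Delta, 27, 17, Omega, 14), (Echo, 38, 11, Echo, 11), (Echo, 38, 11, Nova, 10), (Gamma, 27, 30, Delta, 17), (Gamma, 27, 30, Gamma, 30), (Gamma, 27, 30, Gamma, 7), (Gamma, 27, 30, Lyra, 3), (Gamma, 27, 30, Omega, 14), (Gamma, 27, 7, Delta, 17), (Gamma, 27, 7, Gamma, 30), (Gamma, 27, 7, Gamma, 7), (Gamma, 27, 7, Lyra, 3), (Gamma, 27, 7, Omega, 14), (Lyra, 27, 3, Delta, 17), (Lyra, 27, 3, Gamma, 30), (Lyra, 27, 3, Gamma, 7), (Lyra, 27, 3, Lyra, 3), (Lyra, 27, 3, Omega, 14), (Nova, 38, 10, Echo, 11), (Nova, 38, 10, Nova, 10), (Omega, 27, 14, Delta, 17), (Omega, 27, 14, Gamma, 30), (Omega, 27, 14, Gamma, 7), (Omega, 27, 14, Lyra, 3), (Omega, 27, 14, Omega, 14), (Orion, 26, 11, Beta, 35), (Orion, 26, 11, Orion, 11)}.
Apply σ_{qty != qty2}; surviving tuples: {(Beta, 26, 35, Orion, 11), (Delta, 27, 17, Gamma, 30), (Delta, 27, 17, Gamma, 7), (Delta, 27, 17, Lyra, 3), (Delta, 27, 17, Omega, 14), (Echo, 38, 11, Nova, 10), (Gamma, 27, 30, Delta, 17), (Gamma, 27, 30, Gamma, 7), (Gamma, 27, 30, Lyra, 3), (Gamma, 27, 30, Omega, 14), (Gamma, 27, 7, Delta, 17), (Gamma, 27, 7, Gamma, 30), (Gamma, 27, 7, Lyra, 3), (Gamma, 27, 7, Omega, 14), (Lyra, 27, 3, Delta, 17), (Lyra, 27, 3, Gamma, 30), (Lyra, 27, 3, Gamma, 7), (Lyra, 27, 3, Omega, 14), (Nova, 38, 10, Echo, 11), (Omega, 27, 14, Delta, 17), (Omega, 27, 14, Gamma, 30), (Omega, 27, 14, Gamma, 7), (Omega, 27, 14, Lyra, 3), (Orion, 26, 11, Beta, 35)}
Keep only column(s) price, qty2 (15 duplicate(s) eliminated): {(26, 11), (26, 35), (27, 14), (27, 17), (27, 3), (27, 30), (27, 7), (38, 10), (38, 11)}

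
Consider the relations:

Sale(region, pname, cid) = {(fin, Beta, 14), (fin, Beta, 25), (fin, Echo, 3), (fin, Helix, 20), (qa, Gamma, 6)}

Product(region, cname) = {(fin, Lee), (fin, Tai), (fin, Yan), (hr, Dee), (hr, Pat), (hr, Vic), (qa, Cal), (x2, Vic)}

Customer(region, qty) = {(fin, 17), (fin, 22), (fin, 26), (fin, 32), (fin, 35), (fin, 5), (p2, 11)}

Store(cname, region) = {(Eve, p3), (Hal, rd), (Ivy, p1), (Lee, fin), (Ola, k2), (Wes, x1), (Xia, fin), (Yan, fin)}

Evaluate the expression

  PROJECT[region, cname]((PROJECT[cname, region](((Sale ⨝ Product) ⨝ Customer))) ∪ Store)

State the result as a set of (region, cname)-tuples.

Sale ⋈ Product (natural join on region): {(fin, Beta, 14, Lee), (fin, Beta, 14, Tai), (fin, Beta, 14, Yan), (fin, Beta, 25, Lee), (fin, Beta, 25, Tai), (fin, Beta, 25, Yan), (fin, Echo, 3, Lee), (fin, Echo, 3, Tai), (fin, Echo, 3, Yan), (fin, Helix, 20, Lee), (fin, Helix, 20, Tai), (fin, Helix, 20, Yan), (qa, Gamma, 6, Cal)}
(Sale ⨝ Product) ⋈ Customer (natural join on region): {(fin, Beta, 14, Lee, 17), (fin, Beta, 14, Lee, 22), (fin, Beta, 14, Lee, 26), (fin, Beta, 14, Lee, 32), (fin, Beta, 14, Lee, 35), (fin, Beta, 14, Lee, 5), (fin, Beta, 14, Tai, 17), (fin, Beta, 14, Tai, 22), (fin, Beta, 14, Tai, 26), (fin, Beta, 14, Tai, 32), (fin, Beta, 14, Tai, 35), (fin, Beta, 14, Tai, 5), (fin, Beta, 14, Yan, 17), (fin, Beta, 14, Yan, 22), (fin, Beta, 14, Yan, 26), (fin, Beta, 14, Yan, 32), (fin, Beta, 14, Yan, 35), (fin, Beta, 14, Yan, 5), (fin, Beta, 25, Lee, 17), (fin, Beta, 25, Lee, 22), (fin, Beta, 25, Lee, 26), (fin, Beta, 25, Lee, 32), (fin, Beta, 25, Lee, 35), (fin, Beta, 25, Lee, 5), (fin, Beta, 25, Tai, 17), (fin, Beta, 25, Tai, 22), (fin, Beta, 25, Tai, 26), (fin, Beta, 25, Tai, 32), (fin, Beta, 25, Tai, 35), (fin, Beta, 25, Tai, 5), (fin, Beta, 25, Yan, 17), (fin, Beta, 25, Yan, 22), (fin, Beta, 25, Yan, 26), (fin, Beta, 25, Yan, 32), (fin, Beta, 25, Yan, 35), (fin, Beta, 25, Yan, 5), (fin, Echo, 3, Lee, 17), (fin, Echo, 3, Lee, 22), (fin, Echo, 3, Lee, 26), (fin, Echo, 3, Lee, 32), (fin, Echo, 3, Lee, 35), (fin, Echo, 3, Lee, 5), (fin, Echo, 3, Tai, 17), (fin, Echo, 3, Tai, 22), (fin, Echo, 3, Tai, 26), (fin, Echo, 3, Tai, 32), (fin, Echo, 3, Tai, 35), (fin, Echo, 3, Tai, 5), (fin, Echo, 3, Yan, 17), (fin, Echo, 3, Yan, 22), (fin, Echo, 3, Yan, 26), (fin, Echo, 3, Yan, 32), (fin, Echo, 3, Yan, 35), (fin, Echo, 3, Yan, 5), (fin, Helix, 20, Lee, 17), (fin, Helix, 20, Lee, 22), (fin, Helix, 20, Lee, 26), (fin, Helix, 20, Lee, 32), (fin, Helix, 20, Lee, 35), (fin, Helix, 20, Lee, 5), (fin, Helix, 20, Tai, 17), (fin, Helix, 20, Tai, 22), (fin, Helix, 20, Tai, 26), (fin, Helix, 20, Tai, 32), (fin, Helix, 20, Tai, 35), (fin, Helix, 20, Tai, 5), (fin, Helix, 20, Yan, 17), (fin, Helix, 20, Yan, 22), (fin, Helix, 20, Yan, 26), (fin, Helix, 20, Yan, 32), (fin, Helix, 20, Yan, 35), (fin, Helix, 20, Yan, 5)}
π_{cname, region} gives {(Lee, fin), (Tai, fin), (Yan, fin)} (69 duplicate(s) eliminated).
Taking the union: {(Eve, p3), (Hal, rd), (Ivy, p1), (Lee, fin), (Ola, k2), (Tai, fin), (Wes, x1), (Xia, fin), (Yan, fin)}
π_{region, cname} gives {(fin, Lee), (fin, Tai), (fin, Xia), (fin, Yan), (k2, Ola), (p1, Ivy), (p3, Eve), (rd, Hal), (x1, Wes)}.

{(fin, Lee), (fin, Tai), (fin, Xia), (fin, Yan), (k2, Ola), (p1, Ivy), (p3, Eve), (rd, Hal), (x1, Wes)}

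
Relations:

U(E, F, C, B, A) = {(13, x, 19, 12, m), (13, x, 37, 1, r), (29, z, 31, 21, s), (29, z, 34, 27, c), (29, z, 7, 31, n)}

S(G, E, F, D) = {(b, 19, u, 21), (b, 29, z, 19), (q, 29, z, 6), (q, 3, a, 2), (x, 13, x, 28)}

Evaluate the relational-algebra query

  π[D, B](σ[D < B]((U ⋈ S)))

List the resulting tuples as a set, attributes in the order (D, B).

U ⋈ S (natural join on E, F): {(13, x, 19, 12, m, x, 28), (13, x, 37, 1, r, x, 28), (29, z, 31, 21, s, b, 19), (29, z, 31, 21, s, q, 6), (29, z, 34, 27, c, b, 19), (29, z, 34, 27, c, q, 6), (29, z, 7, 31, n, b, 19), (29, z, 7, 31, n, q, 6)}
Apply σ_{D < B}; surviving tuples: {(29, z, 31, 21, s, b, 19), (29, z, 31, 21, s, q, 6), (29, z, 34, 27, c, b, 19), (29, z, 34, 27, c, q, 6), (29, z, 7, 31, n, b, 19), (29, z, 7, 31, n, q, 6)}
π[D, B]: project onto (D, B) → {(19, 21), (19, 27), (19, 31), (6, 21), (6, 27), (6, 31)}

{(19, 21), (19, 27), (19, 31), (6, 21), (6, 27), (6, 31)}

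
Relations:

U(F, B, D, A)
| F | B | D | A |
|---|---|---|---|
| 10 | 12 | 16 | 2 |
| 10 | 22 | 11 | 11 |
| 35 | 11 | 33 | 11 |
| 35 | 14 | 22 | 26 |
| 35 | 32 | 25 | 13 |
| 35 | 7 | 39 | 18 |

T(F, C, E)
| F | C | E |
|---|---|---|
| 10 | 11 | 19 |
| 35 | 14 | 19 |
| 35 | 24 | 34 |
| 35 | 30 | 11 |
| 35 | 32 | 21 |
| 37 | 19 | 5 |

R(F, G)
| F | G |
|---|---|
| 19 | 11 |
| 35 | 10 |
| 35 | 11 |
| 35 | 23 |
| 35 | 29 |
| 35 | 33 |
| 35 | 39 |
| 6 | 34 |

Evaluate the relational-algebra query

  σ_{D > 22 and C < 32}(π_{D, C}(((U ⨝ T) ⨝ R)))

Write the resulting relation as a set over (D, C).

Natural join on F: {(10, 12, 16, 2, 11, 19), (10, 22, 11, 11, 11, 19), (35, 11, 33, 11, 14, 19), (35, 11, 33, 11, 24, 34), (35, 11, 33, 11, 30, 11), (35, 11, 33, 11, 32, 21), (35, 14, 22, 26, 14, 19), (35, 14, 22, 26, 24, 34), (35, 14, 22, 26, 30, 11), (35, 14, 22, 26, 32, 21), (35, 32, 25, 13, 14, 19), (35, 32, 25, 13, 24, 34), (35, 32, 25, 13, 30, 11), (35, 32, 25, 13, 32, 21), (35, 7, 39, 18, 14, 19), (35, 7, 39, 18, 24, 34), (35, 7, 39, 18, 30, 11), (35, 7, 39, 18, 32, 21)}
Natural join on F: {(35, 11, 33, 11, 14, 19, 10), (35, 11, 33, 11, 14, 19, 11), (35, 11, 33, 11, 14, 19, 23), (35, 11, 33, 11, 14, 19, 29), (35, 11, 33, 11, 14, 19, 33), (35, 11, 33, 11, 14, 19, 39), (35, 11, 33, 11, 24, 34, 10), (35, 11, 33, 11, 24, 34, 11), (35, 11, 33, 11, 24, 34, 23), (35, 11, 33, 11, 24, 34, 29), (35, 11, 33, 11, 24, 34, 33), (35, 11, 33, 11, 24, 34, 39), (35, 11, 33, 11, 30, 11, 10), (35, 11, 33, 11, 30, 11, 11), (35, 11, 33, 11, 30, 11, 23), (35, 11, 33, 11, 30, 11, 29), (35, 11, 33, 11, 30, 11, 33), (35, 11, 33, 11, 30, 11, 39), (35, 11, 33, 11, 32, 21, 10), (35, 11, 33, 11, 32, 21, 11), (35, 11, 33, 11, 32, 21, 23), (35, 11, 33, 11, 32, 21, 29), (35, 11, 33, 11, 32, 21, 33), (35, 11, 33, 11, 32, 21, 39), (35, 14, 22, 26, 14, 19, 10), (35, 14, 22, 26, 14, 19, 11), (35, 14, 22, 26, 14, 19, 23), (35, 14, 22, 26, 14, 19, 29), (35, 14, 22, 26, 14, 19, 33), (35, 14, 22, 26, 14, 19, 39), (35, 14, 22, 26, 24, 34, 10), (35, 14, 22, 26, 24, 34, 11), (35, 14, 22, 26, 24, 34, 23), (35, 14, 22, 26, 24, 34, 29), (35, 14, 22, 26, 24, 34, 33), (35, 14, 22, 26, 24, 34, 39), (35, 14, 22, 26, 30, 11, 10), (35, 14, 22, 26, 30, 11, 11), (35, 14, 22, 26, 30, 11, 23), (35, 14, 22, 26, 30, 11, 29), (35, 14, 22, 26, 30, 11, 33), (35, 14, 22, 26, 30, 11, 39), (35, 14, 22, 26, 32, 21, 10), (35, 14, 22, 26, 32, 21, 11), (35, 14, 22, 26, 32, 21, 23), (35, 14, 22, 26, 32, 21, 29), (35, 14, 22, 26, 32, 21, 33), (35, 14, 22, 26, 32, 21, 39), (35, 32, 25, 13, 14, 19, 10), (35, 32, 25, 13, 14, 19, 11), (35, 32, 25, 13, 14, 19, 23), (35, 32, 25, 13, 14, 19, 29), (35, 32, 25, 13, 14, 19, 33), (35, 32, 25, 13, 14, 19, 39), (35, 32, 25, 13, 24, 34, 10), (35, 32, 25, 13, 24, 34, 11), (35, 32, 25, 13, 24, 34, 23), (35, 32, 25, 13, 24, 34, 29), (35, 32, 25, 13, 24, 34, 33), (35, 32, 25, 13, 24, 34, 39), (35, 32, 25, 13, 30, 11, 10), (35, 32, 25, 13, 30, 11, 11), (35, 32, 25, 13, 30, 11, 23), (35, 32, 25, 13, 30, 11, 29), (35, 32, 25, 13, 30, 11, 33), (35, 32, 25, 13, 30, 11, 39), (35, 32, 25, 13, 32, 21, 10), (35, 32, 25, 13, 32, 21, 11), (35, 32, 25, 13, 32, 21, 23), (35, 32, 25, 13, 32, 21, 29), (35, 32, 25, 13, 32, 21, 33), (35, 32, 25, 13, 32, 21, 39), (35, 7, 39, 18, 14, 19, 10), (35, 7, 39, 18, 14, 19, 11), (35, 7, 39, 18, 14, 19, 23), (35, 7, 39, 18, 14, 19, 29), (35, 7, 39, 18, 14, 19, 33), (35, 7, 39, 18, 14, 19, 39), (35, 7, 39, 18, 24, 34, 10), (35, 7, 39, 18, 24, 34, 11), (35, 7, 39, 18, 24, 34, 23), (35, 7, 39, 18, 24, 34, 29), (35, 7, 39, 18, 24, 34, 33), (35, 7, 39, 18, 24, 34, 39), (35, 7, 39, 18, 30, 11, 10), (35, 7, 39, 18, 30, 11, 11), (35, 7, 39, 18, 30, 11, 23), (35, 7, 39, 18, 30, 11, 29), (35, 7, 39, 18, 30, 11, 33), (35, 7, 39, 18, 30, 11, 39), (35, 7, 39, 18, 32, 21, 10), (35, 7, 39, 18, 32, 21, 11), (35, 7, 39, 18, 32, 21, 23), (35, 7, 39, 18, 32, 21, 29), (35, 7, 39, 18, 32, 21, 33), (35, 7, 39, 18, 32, 21, 39)}
Projecting to D, C (80 duplicate(s) eliminated): {(22, 14), (22, 24), (22, 30), (22, 32), (25, 14), (25, 24), (25, 30), (25, 32), (33, 14), (33, 24), (33, 30), (33, 32), (39, 14), (39, 24), (39, 30), (39, 32)}
Selection D > 22 and C < 32: {(25, 14), (25, 24), (25, 30), (33, 14), (33, 24), (33, 30), (39, 14), (39, 24), (39, 30)}

{(25, 14), (25, 24), (25, 30), (33, 14), (33, 24), (33, 30), (39, 14), (39, 24), (39, 30)}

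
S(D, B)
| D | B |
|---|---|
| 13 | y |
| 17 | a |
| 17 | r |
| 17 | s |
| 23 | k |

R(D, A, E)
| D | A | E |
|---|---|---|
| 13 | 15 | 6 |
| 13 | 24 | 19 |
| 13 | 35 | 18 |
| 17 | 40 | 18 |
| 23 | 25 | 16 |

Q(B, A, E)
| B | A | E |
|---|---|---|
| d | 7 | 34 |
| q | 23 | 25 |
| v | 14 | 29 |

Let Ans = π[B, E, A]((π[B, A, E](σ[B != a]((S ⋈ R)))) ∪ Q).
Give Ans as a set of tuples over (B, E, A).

{(d, 34, 7), (k, 16, 25), (q, 25, 23), (r, 18, 40), (s, 18, 40), (v, 29, 14), (y, 18, 35), (y, 19, 24), (y, 6, 15)}

Natural join on D: {(13, y, 15, 6), (13, y, 24, 19), (13, y, 35, 18), (17, a, 40, 18), (17, r, 40, 18), (17, s, 40, 18), (23, k, 25, 16)}
Selection B != a: {(13, y, 15, 6), (13, y, 24, 19), (13, y, 35, 18), (17, r, 40, 18), (17, s, 40, 18), (23, k, 25, 16)}
π[B, A, E]: project onto (B, A, E) → {(k, 25, 16), (r, 40, 18), (s, 40, 18), (y, 15, 6), (y, 24, 19), (y, 35, 18)}
Set union of the two operands is {(d, 7, 34), (k, 25, 16), (q, 23, 25), (r, 40, 18), (s, 40, 18), (v, 14, 29), (y, 15, 6), (y, 24, 19), (y, 35, 18)}.
π[B, E, A]: project onto (B, E, A) → {(d, 34, 7), (k, 16, 25), (q, 25, 23), (r, 18, 40), (s, 18, 40), (v, 29, 14), (y, 18, 35), (y, 19, 24), (y, 6, 15)}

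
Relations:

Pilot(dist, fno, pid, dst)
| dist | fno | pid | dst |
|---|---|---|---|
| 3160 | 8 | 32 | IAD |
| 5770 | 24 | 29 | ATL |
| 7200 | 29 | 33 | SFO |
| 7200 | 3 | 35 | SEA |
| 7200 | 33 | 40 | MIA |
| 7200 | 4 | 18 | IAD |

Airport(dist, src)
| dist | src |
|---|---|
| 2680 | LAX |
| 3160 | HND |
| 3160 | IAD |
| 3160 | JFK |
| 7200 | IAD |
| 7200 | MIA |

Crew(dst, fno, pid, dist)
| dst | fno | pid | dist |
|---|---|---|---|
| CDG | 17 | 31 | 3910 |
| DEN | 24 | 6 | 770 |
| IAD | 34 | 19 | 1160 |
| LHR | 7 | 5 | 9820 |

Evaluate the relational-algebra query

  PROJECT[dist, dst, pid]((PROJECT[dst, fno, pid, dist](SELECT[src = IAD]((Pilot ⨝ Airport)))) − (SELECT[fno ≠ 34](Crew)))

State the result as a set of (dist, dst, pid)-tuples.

Pilot ⋈ Airport (natural join on dist): {(3160, 8, 32, IAD, HND), (3160, 8, 32, IAD, IAD), (3160, 8, 32, IAD, JFK), (7200, 29, 33, SFO, IAD), (7200, 29, 33, SFO, MIA), (7200, 3, 35, SEA, IAD), (7200, 3, 35, SEA, MIA), (7200, 33, 40, MIA, IAD), (7200, 33, 40, MIA, MIA), (7200, 4, 18, IAD, IAD), (7200, 4, 18, IAD, MIA)}
Filtering on src = IAD leaves {(3160, 8, 32, IAD, IAD), (7200, 29, 33, SFO, IAD), (7200, 3, 35, SEA, IAD), (7200, 33, 40, MIA, IAD), (7200, 4, 18, IAD, IAD)}.
Projecting to dst, fno, pid, dist: {(IAD, 4, 18, 7200), (IAD, 8, 32, 3160), (MIA, 33, 40, 7200), (SEA, 3, 35, 7200), (SFO, 29, 33, 7200)}
Filtering on fno ≠ 34 leaves {(CDG, 17, 31, 3910), (DEN, 24, 6, 770), (LHR, 7, 5, 9820)}.
Taking the difference: {(IAD, 4, 18, 7200), (IAD, 8, 32, 3160), (MIA, 33, 40, 7200), (SEA, 3, 35, 7200), (SFO, 29, 33, 7200)}
Projecting to dist, dst, pid: {(3160, IAD, 32), (7200, IAD, 18), (7200, MIA, 40), (7200, SEA, 35), (7200, SFO, 33)}

{(3160, IAD, 32), (7200, IAD, 18), (7200, MIA, 40), (7200, SEA, 35), (7200, SFO, 33)}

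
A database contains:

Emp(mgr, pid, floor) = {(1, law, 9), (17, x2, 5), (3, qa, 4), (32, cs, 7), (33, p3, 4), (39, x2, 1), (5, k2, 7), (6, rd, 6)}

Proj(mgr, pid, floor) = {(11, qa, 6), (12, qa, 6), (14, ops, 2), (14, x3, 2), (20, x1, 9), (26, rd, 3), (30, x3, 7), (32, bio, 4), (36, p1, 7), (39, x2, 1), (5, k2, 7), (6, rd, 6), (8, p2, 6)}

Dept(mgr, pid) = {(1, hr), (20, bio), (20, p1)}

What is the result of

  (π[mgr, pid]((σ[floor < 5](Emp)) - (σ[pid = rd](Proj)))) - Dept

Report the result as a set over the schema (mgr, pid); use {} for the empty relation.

Filtering on floor < 5 leaves {(3, qa, 4), (33, p3, 4), (39, x2, 1)}.
Filtering on pid = rd leaves {(26, rd, 3), (6, rd, 6)}.
Taking the difference: {(3, qa, 4), (33, p3, 4), (39, x2, 1)}
π[mgr, pid]: project onto (mgr, pid) → {(3, qa), (33, p3), (39, x2)}
Taking the difference: {(3, qa), (33, p3), (39, x2)}

{(3, qa), (33, p3), (39, x2)}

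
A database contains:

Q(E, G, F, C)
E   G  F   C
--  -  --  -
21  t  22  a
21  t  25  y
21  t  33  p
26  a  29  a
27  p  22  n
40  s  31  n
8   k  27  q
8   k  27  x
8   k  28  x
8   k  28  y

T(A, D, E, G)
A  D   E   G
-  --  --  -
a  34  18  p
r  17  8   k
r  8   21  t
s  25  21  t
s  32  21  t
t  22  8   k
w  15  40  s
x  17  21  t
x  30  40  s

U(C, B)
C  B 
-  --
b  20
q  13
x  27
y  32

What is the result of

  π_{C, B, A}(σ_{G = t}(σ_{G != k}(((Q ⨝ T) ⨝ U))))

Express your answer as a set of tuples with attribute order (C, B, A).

{(y, 32, r), (y, 32, s), (y, 32, x)}

Joining Q and T on E, G yields {(21, t, 22, a, r, 8), (21, t, 22, a, s, 25), (21, t, 22, a, s, 32), (21, t, 22, a, x, 17), (21, t, 25, y, r, 8), (21, t, 25, y, s, 25), (21, t, 25, y, s, 32), (21, t, 25, y, x, 17), (21, t, 33, p, r, 8), (21, t, 33, p, s, 25), (21, t, 33, p, s, 32), (21, t, 33, p, x, 17), (40, s, 31, n, w, 15), (40, s, 31, n, x, 30), (8, k, 27, q, r, 17), (8, k, 27, q, t, 22), (8, k, 27, x, r, 17), (8, k, 27, x, t, 22), (8, k, 28, x, r, 17), (8, k, 28, x, t, 22), (8, k, 28, y, r, 17), (8, k, 28, y, t, 22)}.
Joining (Q ⨝ T) and U on C yields {(21, t, 25, y, r, 8, 32), (21, t, 25, y, s, 25, 32), (21, t, 25, y, s, 32, 32), (21, t, 25, y, x, 17, 32), (8, k, 27, q, r, 17, 13), (8, k, 27, q, t, 22, 13), (8, k, 27, x, r, 17, 27), (8, k, 27, x, t, 22, 27), (8, k, 28, x, r, 17, 27), (8, k, 28, x, t, 22, 27), (8, k, 28, y, r, 17, 32), (8, k, 28, y, t, 22, 32)}.
Filtering on G != k leaves {(21, t, 25, y, r, 8, 32), (21, t, 25, y, s, 25, 32), (21, t, 25, y, s, 32, 32), (21, t, 25, y, x, 17, 32)}.
Filtering on G = t leaves {(21, t, 25, y, r, 8, 32), (21, t, 25, y, s, 25, 32), (21, t, 25, y, s, 32, 32), (21, t, 25, y, x, 17, 32)}.
Projecting to C, B, A (1 duplicate(s) eliminated): {(y, 32, r), (y, 32, s), (y, 32, x)}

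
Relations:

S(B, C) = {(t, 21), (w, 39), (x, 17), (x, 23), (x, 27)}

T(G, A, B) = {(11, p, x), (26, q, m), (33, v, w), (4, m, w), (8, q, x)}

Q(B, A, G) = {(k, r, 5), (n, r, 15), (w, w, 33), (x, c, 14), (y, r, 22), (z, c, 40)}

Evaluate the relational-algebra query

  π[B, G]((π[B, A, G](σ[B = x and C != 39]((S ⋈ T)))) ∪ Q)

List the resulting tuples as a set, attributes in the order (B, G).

Natural join on B: {(w, 39, 33, v), (w, 39, 4, m), (x, 17, 11, p), (x, 17, 8, q), (x, 23, 11, p), (x, 23, 8, q), (x, 27, 11, p), (x, 27, 8, q)}
σ[B = x and C != 39]: keep tuples satisfying B = x and C != 39 → {(x, 17, 11, p), (x, 17, 8, q), (x, 23, 11, p), (x, 23, 8, q), (x, 27, 11, p), (x, 27, 8, q)}
Keep only column(s) B, A, G (4 duplicate(s) eliminated): {(x, p, 11), (x, q, 8)}
Union: {(x, p, 11), (x, q, 8)} with {(k, r, 5), (n, r, 15), (w, w, 33), (x, c, 14), (y, r, 22), (z, c, 40)} → {(k, r, 5), (n, r, 15), (w, w, 33), (x, c, 14), (x, p, 11), (x, q, 8), (y, r, 22), (z, c, 40)}
Keep only column(s) B, G: {(k, 5), (n, 15), (w, 33), (x, 11), (x, 14), (x, 8), (y, 22), (z, 40)}

{(k, 5), (n, 15), (w, 33), (x, 11), (x, 14), (x, 8), (y, 22), (z, 40)}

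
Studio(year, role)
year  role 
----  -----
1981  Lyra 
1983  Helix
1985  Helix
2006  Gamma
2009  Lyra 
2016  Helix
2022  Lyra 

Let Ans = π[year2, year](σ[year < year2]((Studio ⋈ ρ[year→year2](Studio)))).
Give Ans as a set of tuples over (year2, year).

ρ[year→year2]: schema becomes (year2, role); tuples unchanged.
Natural join on role: {(1981, Lyra, 1981), (1981, Lyra, 2009), (1981, Lyra, 2022), (1983, Helix, 1983), (1983, Helix, 1985), (1983, Helix, 2016), (1985, Helix, 1983), (1985, Helix, 1985), (1985, Helix, 2016), (2006, Gamma, 2006), (2009, Lyra, 1981), (2009, Lyra, 2009), (2009, Lyra, 2022), (2016, Helix, 1983), (2016, Helix, 1985), (2016, Helix, 2016), (2022, Lyra, 1981), (2022, Lyra, 2009), (2022, Lyra, 2022)}
Selection year < year2: {(1981, Lyra, 2009), (1981, Lyra, 2022), (1983, Helix, 1985), (1983, Helix, 2016), (1985, Helix, 2016), (2009, Lyra, 2022)}
π_{year2, year} gives {(1985, 1983), (2009, 1981), (2016, 1983), (2016, 1985), (2022, 1981), (2022, 2009)}.

{(1985, 1983), (2009, 1981), (2016, 1983), (2016, 1985), (2022, 1981), (2022, 2009)}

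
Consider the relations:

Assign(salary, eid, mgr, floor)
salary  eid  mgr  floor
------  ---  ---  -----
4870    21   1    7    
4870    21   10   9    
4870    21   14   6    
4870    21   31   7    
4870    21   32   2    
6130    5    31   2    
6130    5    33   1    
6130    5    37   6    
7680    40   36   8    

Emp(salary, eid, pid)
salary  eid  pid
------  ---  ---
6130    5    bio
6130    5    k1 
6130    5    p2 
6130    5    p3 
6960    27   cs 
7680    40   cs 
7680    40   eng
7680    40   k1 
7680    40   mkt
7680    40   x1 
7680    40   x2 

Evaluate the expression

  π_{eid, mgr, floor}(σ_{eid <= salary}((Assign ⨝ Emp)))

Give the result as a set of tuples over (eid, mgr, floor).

{(40, 36, 8), (5, 31, 2), (5, 33, 1), (5, 37, 6)}

Joining Assign and Emp on salary, eid yields {(6130, 5, 31, 2, bio), (6130, 5, 31, 2, k1), (6130, 5, 31, 2, p2), (6130, 5, 31, 2, p3), (6130, 5, 33, 1, bio), (6130, 5, 33, 1, k1), (6130, 5, 33, 1, p2), (6130, 5, 33, 1, p3), (6130, 5, 37, 6, bio), (6130, 5, 37, 6, k1), (6130, 5, 37, 6, p2), (6130, 5, 37, 6, p3), (7680, 40, 36, 8, cs), (7680, 40, 36, 8, eng), (7680, 40, 36, 8, k1), (7680, 40, 36, 8, mkt), (7680, 40, 36, 8, x1), (7680, 40, 36, 8, x2)}.
σ[eid <= salary]: keep tuples satisfying eid <= salary → {(6130, 5, 31, 2, bio), (6130, 5, 31, 2, k1), (6130, 5, 31, 2, p2), (6130, 5, 31, 2, p3), (6130, 5, 33, 1, bio), (6130, 5, 33, 1, k1), (6130, 5, 33, 1, p2), (6130, 5, 33, 1, p3), (6130, 5, 37, 6, bio), (6130, 5, 37, 6, k1), (6130, 5, 37, 6, p2), (6130, 5, 37, 6, p3), (7680, 40, 36, 8, cs), (7680, 40, 36, 8, eng), (7680, 40, 36, 8, k1), (7680, 40, 36, 8, mkt), (7680, 40, 36, 8, x1), (7680, 40, 36, 8, x2)}
π[eid, mgr, floor]: project onto (eid, mgr, floor) (14 duplicate(s) eliminated) → {(40, 36, 8), (5, 31, 2), (5, 33, 1), (5, 37, 6)}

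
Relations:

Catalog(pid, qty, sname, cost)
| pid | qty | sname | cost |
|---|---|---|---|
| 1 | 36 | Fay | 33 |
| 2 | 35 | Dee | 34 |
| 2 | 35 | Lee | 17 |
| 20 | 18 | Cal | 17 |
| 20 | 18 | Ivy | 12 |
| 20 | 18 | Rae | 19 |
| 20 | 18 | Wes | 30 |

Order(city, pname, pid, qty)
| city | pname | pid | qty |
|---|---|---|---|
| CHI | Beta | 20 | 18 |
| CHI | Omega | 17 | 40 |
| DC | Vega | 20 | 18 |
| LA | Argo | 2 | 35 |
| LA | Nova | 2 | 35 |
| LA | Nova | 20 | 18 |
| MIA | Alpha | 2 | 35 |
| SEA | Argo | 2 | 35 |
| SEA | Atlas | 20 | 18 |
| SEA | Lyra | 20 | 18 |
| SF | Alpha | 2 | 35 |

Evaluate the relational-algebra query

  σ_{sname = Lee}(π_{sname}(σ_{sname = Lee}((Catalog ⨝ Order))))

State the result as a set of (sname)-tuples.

{Lee}

Joining Catalog and Order on pid, qty yields {(2, 35, Dee, 34, LA, Argo), (2, 35, Dee, 34, LA, Nova), (2, 35, Dee, 34, MIA, Alpha), (2, 35, Dee, 34, SEA, Argo), (2, 35, Dee, 34, SF, Alpha), (2, 35, Lee, 17, LA, Argo), (2, 35, Lee, 17, LA, Nova), (2, 35, Lee, 17, MIA, Alpha), (2, 35, Lee, 17, SEA, Argo), (2, 35, Lee, 17, SF, Alpha), (20, 18, Cal, 17, CHI, Beta), (20, 18, Cal, 17, DC, Vega), (20, 18, Cal, 17, LA, Nova), (20, 18, Cal, 17, SEA, Atlas), (20, 18, Cal, 17, SEA, Lyra), (20, 18, Ivy, 12, CHI, Beta), (20, 18, Ivy, 12, DC, Vega), (20, 18, Ivy, 12, LA, Nova), (20, 18, Ivy, 12, SEA, Atlas), (20, 18, Ivy, 12, SEA, Lyra), (20, 18, Rae, 19, CHI, Beta), (20, 18, Rae, 19, DC, Vega), (20, 18, Rae, 19, LA, Nova), (20, 18, Rae, 19, SEA, Atlas), (20, 18, Rae, 19, SEA, Lyra), (20, 18, Wes, 30, CHI, Beta), (20, 18, Wes, 30, DC, Vega), (20, 18, Wes, 30, LA, Nova), (20, 18, Wes, 30, SEA, Atlas), (20, 18, Wes, 30, SEA, Lyra)}.
Apply σ_{sname = Lee}; surviving tuples: {(2, 35, Lee, 17, LA, Argo), (2, 35, Lee, 17, LA, Nova), (2, 35, Lee, 17, MIA, Alpha), (2, 35, Lee, 17, SEA, Argo), (2, 35, Lee, 17, SF, Alpha)}
π_{sname} gives {Lee} (4 duplicate(s) eliminated).
Apply σ_{sname = Lee}; surviving tuples: {Lee}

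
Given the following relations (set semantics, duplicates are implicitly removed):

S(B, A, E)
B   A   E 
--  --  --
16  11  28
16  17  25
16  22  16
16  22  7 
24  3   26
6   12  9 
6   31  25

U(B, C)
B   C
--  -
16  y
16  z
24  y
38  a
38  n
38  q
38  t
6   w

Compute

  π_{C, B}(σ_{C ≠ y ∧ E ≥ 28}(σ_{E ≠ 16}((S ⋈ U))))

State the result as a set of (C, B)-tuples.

{(z, 16)}

Joining S and U on B yields {(16, 11, 28, y), (16, 11, 28, z), (16, 17, 25, y), (16, 17, 25, z), (16, 22, 16, y), (16, 22, 16, z), (16, 22, 7, y), (16, 22, 7, z), (24, 3, 26, y), (6, 12, 9, w), (6, 31, 25, w)}.
σ[E ≠ 16]: keep tuples satisfying E ≠ 16 → {(16, 11, 28, y), (16, 11, 28, z), (16, 17, 25, y), (16, 17, 25, z), (16, 22, 7, y), (16, 22, 7, z), (24, 3, 26, y), (6, 12, 9, w), (6, 31, 25, w)}
σ[C ≠ y ∧ E ≥ 28]: keep tuples satisfying C ≠ y ∧ E ≥ 28 → {(16, 11, 28, z)}
Projecting to C, B: {(z, 16)}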